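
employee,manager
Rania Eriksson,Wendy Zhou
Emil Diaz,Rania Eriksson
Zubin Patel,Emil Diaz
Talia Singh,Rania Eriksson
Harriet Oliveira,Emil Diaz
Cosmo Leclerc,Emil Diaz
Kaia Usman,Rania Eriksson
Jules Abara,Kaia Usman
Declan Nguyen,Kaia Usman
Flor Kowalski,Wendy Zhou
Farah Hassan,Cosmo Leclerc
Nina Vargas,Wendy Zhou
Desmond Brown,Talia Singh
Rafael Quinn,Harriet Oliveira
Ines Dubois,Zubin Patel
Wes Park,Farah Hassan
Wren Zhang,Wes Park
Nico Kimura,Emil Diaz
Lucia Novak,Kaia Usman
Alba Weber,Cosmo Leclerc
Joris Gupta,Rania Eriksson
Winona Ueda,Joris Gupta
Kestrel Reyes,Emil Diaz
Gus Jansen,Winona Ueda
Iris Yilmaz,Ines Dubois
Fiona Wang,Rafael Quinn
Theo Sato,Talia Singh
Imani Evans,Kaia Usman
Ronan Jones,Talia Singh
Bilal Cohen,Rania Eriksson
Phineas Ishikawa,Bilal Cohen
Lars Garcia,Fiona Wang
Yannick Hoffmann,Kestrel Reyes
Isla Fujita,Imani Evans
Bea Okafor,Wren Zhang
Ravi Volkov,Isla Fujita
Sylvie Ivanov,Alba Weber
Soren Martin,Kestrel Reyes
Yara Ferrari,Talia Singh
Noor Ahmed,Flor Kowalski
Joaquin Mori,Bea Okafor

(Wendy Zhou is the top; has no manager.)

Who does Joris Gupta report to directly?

Joris Gupta reports directly to Rania Eriksson.

Rania Eriksson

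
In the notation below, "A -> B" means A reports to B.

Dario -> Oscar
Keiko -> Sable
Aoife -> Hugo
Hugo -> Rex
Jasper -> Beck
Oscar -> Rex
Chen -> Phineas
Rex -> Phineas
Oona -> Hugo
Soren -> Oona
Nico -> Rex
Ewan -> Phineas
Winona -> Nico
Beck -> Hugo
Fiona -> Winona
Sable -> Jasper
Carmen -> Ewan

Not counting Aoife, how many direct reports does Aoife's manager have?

2

Aoife reports to Hugo. Hugo's other direct reports are Beck, Oona — 2 peers.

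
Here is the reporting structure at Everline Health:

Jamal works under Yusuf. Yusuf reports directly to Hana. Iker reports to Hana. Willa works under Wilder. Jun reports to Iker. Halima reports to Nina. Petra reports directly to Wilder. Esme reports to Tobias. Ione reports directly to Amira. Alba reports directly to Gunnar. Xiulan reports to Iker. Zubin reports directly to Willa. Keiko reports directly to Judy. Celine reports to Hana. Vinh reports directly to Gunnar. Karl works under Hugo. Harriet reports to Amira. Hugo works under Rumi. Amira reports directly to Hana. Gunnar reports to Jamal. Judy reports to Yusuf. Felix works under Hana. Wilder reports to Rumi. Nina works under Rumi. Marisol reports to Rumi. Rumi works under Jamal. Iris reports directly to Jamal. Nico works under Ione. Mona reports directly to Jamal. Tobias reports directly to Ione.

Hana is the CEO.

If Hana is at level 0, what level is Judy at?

Chain from Judy up to Hana: Judy → Yusuf → Hana. That is 2 steps up, so Judy is 2 levels below Hana.

2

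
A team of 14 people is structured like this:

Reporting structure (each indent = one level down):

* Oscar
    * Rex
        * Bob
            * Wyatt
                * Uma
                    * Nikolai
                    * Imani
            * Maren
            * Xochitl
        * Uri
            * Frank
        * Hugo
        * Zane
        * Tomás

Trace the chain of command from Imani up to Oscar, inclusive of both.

Imani reports to Uma. Uma reports to Wyatt. Wyatt reports to Bob. Bob reports to Rex. Rex reports to Oscar. Oscar is at the top.

Imani -> Uma -> Wyatt -> Bob -> Rex -> Oscar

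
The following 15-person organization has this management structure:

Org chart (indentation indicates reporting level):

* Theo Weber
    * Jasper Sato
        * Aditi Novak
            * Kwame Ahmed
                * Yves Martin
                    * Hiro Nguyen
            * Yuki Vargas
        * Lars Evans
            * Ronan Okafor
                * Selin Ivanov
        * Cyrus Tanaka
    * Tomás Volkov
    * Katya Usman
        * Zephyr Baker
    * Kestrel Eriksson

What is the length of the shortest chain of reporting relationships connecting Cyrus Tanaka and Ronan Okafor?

3

Cyrus Tanaka is 1 level below Jasper Sato, and Ronan Okafor is 2 levels below Jasper Sato (their lowest common manager). The shortest path runs up from Cyrus Tanaka to Jasper Sato and back down to Ronan Okafor: 1 + 2 = 3 links.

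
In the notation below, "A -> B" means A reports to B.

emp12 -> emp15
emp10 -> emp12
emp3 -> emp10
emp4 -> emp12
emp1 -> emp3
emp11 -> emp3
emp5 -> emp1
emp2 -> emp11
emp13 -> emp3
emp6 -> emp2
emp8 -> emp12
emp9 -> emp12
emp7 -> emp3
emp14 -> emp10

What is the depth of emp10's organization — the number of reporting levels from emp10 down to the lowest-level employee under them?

4

The longest chain under emp10 runs emp10 → emp3 → emp11 → emp2 → emp6, which is 4 levels below emp10.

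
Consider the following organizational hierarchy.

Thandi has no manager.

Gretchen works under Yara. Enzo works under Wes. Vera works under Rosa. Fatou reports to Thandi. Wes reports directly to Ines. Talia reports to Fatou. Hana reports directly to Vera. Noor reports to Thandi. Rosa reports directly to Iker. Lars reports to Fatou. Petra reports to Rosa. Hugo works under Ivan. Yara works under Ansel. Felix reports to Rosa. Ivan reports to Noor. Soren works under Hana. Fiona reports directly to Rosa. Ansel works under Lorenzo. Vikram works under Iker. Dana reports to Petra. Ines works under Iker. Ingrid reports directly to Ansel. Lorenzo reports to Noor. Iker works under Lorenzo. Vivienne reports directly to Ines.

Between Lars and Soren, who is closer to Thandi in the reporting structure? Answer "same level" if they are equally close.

Lars

Lars is 2 levels below Thandi; Soren is 7. Lars is higher.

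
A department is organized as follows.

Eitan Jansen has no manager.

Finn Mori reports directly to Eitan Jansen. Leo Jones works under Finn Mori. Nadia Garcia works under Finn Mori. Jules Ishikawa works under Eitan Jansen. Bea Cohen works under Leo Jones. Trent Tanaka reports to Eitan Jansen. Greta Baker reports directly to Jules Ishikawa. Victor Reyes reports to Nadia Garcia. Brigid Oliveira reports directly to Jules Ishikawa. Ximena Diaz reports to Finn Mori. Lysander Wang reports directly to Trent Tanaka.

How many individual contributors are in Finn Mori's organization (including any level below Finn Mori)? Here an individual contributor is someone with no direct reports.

The people in Finn Mori's organization with no one reporting to them are Ximena Diaz, Victor Reyes, Bea Cohen. That is 3.

3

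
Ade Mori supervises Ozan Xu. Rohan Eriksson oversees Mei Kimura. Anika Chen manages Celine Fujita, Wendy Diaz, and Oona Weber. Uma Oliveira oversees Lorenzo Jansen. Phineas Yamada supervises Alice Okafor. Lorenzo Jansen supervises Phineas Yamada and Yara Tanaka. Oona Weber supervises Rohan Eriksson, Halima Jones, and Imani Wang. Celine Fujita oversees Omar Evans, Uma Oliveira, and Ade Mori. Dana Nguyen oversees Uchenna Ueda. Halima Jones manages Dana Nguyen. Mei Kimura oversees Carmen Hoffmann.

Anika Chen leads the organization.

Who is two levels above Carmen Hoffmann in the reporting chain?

Carmen Hoffmann reports to Mei Kimura, and Mei Kimura reports to Rohan Eriksson. So Carmen Hoffmann's skip-level manager is Rohan Eriksson.

Rohan Eriksson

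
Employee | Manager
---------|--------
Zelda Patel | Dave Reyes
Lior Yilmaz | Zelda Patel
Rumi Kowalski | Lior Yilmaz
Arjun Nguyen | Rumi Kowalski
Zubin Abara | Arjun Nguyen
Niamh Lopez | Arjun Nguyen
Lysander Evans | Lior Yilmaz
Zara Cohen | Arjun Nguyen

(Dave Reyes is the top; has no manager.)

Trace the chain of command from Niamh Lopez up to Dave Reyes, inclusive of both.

Niamh Lopez reports to Arjun Nguyen. Arjun Nguyen reports to Rumi Kowalski. Rumi Kowalski reports to Lior Yilmaz. Lior Yilmaz reports to Zelda Patel. Zelda Patel reports to Dave Reyes. Dave Reyes is at the top.

Niamh Lopez -> Arjun Nguyen -> Rumi Kowalski -> Lior Yilmaz -> Zelda Patel -> Dave Reyes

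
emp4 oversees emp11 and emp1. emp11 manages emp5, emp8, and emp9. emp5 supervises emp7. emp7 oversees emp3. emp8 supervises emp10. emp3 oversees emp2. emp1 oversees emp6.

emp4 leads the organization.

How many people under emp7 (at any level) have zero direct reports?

1

The only person in emp7's organization with no one reporting to them is emp2. That is 1.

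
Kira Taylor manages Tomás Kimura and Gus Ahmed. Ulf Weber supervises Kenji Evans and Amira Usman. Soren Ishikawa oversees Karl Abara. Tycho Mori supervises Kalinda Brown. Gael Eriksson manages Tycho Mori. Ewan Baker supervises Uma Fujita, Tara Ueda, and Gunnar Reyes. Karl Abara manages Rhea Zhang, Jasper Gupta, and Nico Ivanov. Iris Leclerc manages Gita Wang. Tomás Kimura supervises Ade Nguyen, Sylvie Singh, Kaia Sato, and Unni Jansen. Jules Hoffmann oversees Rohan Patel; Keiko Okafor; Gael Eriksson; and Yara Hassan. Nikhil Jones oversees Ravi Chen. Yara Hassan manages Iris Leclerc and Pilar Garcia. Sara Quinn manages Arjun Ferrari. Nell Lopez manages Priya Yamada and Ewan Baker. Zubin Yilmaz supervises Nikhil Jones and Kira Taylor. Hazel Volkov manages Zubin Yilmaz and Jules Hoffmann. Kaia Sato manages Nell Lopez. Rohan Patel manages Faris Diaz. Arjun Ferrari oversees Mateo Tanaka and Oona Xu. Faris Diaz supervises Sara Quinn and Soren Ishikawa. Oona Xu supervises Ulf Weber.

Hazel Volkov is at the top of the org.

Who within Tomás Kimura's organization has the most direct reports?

Direct-report counts within Tomás Kimura's organization: Tomás Kimura has 4; Kaia Sato has 1; Nell Lopez has 2; Ewan Baker has 3. The largest is 4, held by Tomás Kimura.

Tomás Kimura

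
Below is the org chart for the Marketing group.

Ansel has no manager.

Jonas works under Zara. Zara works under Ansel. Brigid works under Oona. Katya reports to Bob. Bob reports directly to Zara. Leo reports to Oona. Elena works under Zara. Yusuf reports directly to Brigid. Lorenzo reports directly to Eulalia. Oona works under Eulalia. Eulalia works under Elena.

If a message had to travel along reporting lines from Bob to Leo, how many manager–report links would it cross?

5

Bob is 1 level below Zara, and Leo is 4 levels below Zara (their lowest common manager). The shortest path runs up from Bob to Zara and back down to Leo: 1 + 4 = 5 links.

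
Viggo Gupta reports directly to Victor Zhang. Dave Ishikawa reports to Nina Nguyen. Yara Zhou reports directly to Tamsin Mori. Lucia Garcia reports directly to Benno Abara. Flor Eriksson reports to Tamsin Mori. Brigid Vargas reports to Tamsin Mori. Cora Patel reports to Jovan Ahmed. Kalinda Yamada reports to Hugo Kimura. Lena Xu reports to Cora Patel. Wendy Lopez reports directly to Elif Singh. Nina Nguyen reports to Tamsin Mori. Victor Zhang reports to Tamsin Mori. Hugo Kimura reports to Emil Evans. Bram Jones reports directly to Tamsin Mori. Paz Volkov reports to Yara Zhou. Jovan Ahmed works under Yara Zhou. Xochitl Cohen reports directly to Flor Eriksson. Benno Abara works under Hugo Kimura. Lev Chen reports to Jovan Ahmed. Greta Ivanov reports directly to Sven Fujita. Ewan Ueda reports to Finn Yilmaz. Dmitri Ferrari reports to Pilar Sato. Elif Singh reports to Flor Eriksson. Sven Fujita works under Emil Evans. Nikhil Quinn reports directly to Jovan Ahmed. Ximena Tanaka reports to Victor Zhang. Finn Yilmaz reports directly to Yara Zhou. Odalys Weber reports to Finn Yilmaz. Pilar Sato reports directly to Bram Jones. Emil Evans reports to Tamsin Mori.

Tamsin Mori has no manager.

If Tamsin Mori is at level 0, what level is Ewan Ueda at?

3

Chain from Ewan Ueda up to Tamsin Mori: Ewan Ueda → Finn Yilmaz → Yara Zhou → Tamsin Mori. That is 3 steps up, so Ewan Ueda is 3 levels below Tamsin Mori.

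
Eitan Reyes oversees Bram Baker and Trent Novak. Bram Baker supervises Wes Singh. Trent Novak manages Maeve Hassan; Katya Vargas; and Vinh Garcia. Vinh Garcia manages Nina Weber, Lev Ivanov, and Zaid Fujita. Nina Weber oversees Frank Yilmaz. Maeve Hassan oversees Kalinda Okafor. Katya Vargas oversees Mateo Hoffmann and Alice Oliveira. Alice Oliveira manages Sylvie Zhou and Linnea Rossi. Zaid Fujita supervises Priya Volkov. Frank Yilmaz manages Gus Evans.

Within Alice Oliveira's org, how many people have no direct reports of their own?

The people in Alice Oliveira's organization with no one reporting to them are Linnea Rossi, Sylvie Zhou. That is 2.

2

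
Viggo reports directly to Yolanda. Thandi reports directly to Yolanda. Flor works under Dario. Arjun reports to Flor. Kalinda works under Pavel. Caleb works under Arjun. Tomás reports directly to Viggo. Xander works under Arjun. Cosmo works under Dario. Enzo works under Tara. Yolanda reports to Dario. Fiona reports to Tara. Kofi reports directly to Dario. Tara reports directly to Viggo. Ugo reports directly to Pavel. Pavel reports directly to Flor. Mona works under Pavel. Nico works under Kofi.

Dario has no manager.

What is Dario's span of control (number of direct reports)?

4

Dario directly manages Flor, Yolanda, Kofi, Cosmo. That is 4 direct reports.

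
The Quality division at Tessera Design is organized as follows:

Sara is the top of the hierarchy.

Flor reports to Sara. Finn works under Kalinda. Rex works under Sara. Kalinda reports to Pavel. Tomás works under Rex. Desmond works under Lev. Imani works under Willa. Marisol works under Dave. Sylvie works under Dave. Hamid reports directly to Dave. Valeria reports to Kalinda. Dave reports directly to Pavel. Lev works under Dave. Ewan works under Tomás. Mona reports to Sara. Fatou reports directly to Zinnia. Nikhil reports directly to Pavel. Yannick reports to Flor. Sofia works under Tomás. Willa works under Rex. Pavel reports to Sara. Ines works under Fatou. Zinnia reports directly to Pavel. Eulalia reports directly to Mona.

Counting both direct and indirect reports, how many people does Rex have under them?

Rex directly manages Tomás, Willa. Under Tomás: Ewan, Sofia (2). Under Willa: Imani (1). So Rex's organization is 2 direct reports plus everyone under them: 3 + 2 = 5.

5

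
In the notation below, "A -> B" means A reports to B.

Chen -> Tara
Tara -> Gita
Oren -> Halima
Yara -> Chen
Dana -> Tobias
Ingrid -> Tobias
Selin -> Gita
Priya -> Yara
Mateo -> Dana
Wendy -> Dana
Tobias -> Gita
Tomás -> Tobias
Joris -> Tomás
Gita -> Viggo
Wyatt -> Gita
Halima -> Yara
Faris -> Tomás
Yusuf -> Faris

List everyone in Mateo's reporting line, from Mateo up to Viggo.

Mateo reports to Dana. Dana reports to Tobias. Tobias reports to Gita. Gita reports to Viggo. Viggo is at the top.

Mateo -> Dana -> Tobias -> Gita -> Viggo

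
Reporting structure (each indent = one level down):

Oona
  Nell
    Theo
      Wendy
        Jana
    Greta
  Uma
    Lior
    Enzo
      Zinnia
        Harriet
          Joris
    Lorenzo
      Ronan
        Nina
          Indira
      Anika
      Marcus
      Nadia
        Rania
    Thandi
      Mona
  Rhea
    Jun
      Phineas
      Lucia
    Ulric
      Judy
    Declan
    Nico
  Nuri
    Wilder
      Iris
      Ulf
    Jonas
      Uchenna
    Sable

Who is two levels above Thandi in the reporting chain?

Oona

Thandi reports to Uma, and Uma reports to Oona. So Thandi's skip-level manager is Oona.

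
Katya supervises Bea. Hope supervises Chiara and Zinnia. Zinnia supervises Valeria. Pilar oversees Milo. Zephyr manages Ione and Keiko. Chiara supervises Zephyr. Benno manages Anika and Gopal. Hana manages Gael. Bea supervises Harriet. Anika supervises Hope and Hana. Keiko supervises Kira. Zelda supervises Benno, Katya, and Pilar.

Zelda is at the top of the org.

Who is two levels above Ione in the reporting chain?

Chiara

Ione reports to Zephyr, and Zephyr reports to Chiara. So Ione's skip-level manager is Chiara.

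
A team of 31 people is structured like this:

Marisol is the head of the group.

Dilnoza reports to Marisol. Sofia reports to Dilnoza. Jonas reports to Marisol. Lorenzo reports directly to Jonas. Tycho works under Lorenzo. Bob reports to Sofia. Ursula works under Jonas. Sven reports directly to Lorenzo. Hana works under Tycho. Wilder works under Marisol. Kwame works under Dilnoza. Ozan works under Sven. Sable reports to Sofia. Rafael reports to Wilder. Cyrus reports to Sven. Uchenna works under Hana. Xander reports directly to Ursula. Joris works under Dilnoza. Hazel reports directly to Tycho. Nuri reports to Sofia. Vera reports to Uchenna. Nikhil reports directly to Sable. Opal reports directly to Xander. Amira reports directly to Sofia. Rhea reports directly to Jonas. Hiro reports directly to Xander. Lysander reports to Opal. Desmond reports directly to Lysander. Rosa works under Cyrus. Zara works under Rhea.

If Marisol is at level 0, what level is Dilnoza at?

1

Chain from Dilnoza up to Marisol: Dilnoza → Marisol. That is 1 step up, so Dilnoza is 1 level below Marisol.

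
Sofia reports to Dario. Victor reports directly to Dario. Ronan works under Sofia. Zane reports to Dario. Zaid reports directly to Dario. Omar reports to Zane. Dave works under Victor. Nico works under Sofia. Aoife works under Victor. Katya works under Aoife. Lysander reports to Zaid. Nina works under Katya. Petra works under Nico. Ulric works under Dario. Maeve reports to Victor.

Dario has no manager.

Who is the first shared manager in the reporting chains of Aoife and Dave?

Aoife's chain of managers is Victor, Dario. Dave's chain of managers is Victor, Dario. The first manager that appears in both chains is Victor.

Victor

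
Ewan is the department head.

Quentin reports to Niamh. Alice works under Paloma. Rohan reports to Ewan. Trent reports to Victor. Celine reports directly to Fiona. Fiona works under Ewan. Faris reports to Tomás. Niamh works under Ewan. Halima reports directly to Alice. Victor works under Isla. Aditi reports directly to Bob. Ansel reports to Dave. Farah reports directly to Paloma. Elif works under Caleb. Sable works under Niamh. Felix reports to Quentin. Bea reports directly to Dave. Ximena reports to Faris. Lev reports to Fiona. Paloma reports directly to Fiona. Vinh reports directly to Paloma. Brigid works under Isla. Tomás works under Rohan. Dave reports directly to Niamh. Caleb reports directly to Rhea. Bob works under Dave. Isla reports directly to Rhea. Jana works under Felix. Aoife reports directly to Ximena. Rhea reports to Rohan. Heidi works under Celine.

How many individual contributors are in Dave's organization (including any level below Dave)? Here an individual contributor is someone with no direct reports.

3

The people in Dave's organization with no one reporting to them are Bea, Aditi, Ansel. That is 3.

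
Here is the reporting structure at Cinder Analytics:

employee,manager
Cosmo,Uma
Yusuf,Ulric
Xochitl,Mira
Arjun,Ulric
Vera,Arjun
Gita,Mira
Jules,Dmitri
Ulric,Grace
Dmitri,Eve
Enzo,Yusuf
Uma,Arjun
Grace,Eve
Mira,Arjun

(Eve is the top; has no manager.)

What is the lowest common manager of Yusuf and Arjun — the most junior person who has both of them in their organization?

Ulric

Yusuf's chain of managers is Ulric, Grace, Eve. Arjun's chain of managers is Ulric, Grace, Eve. The first manager that appears in both chains is Ulric.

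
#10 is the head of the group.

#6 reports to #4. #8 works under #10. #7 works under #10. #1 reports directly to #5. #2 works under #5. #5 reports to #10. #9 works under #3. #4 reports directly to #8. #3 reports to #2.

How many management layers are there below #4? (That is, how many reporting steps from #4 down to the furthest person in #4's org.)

The longest chain under #4 runs #4 → #6, which is 1 level below #4.

1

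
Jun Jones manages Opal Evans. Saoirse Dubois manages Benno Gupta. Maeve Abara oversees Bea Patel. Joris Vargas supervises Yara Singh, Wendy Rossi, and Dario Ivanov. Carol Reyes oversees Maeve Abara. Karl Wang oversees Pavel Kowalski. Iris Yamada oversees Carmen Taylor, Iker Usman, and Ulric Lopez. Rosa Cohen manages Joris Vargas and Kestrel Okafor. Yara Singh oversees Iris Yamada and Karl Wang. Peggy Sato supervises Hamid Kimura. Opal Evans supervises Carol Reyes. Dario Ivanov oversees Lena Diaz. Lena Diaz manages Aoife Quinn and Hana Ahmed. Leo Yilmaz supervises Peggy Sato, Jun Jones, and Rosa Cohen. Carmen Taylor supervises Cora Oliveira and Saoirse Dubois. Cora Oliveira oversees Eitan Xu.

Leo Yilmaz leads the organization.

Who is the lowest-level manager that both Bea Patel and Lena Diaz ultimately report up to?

Bea Patel's chain of managers is Maeve Abara, Carol Reyes, Opal Evans, Jun Jones, Leo Yilmaz. Lena Diaz's chain of managers is Dario Ivanov, Joris Vargas, Rosa Cohen, Leo Yilmaz. The first manager that appears in both chains is Leo Yilmaz.

Leo Yilmaz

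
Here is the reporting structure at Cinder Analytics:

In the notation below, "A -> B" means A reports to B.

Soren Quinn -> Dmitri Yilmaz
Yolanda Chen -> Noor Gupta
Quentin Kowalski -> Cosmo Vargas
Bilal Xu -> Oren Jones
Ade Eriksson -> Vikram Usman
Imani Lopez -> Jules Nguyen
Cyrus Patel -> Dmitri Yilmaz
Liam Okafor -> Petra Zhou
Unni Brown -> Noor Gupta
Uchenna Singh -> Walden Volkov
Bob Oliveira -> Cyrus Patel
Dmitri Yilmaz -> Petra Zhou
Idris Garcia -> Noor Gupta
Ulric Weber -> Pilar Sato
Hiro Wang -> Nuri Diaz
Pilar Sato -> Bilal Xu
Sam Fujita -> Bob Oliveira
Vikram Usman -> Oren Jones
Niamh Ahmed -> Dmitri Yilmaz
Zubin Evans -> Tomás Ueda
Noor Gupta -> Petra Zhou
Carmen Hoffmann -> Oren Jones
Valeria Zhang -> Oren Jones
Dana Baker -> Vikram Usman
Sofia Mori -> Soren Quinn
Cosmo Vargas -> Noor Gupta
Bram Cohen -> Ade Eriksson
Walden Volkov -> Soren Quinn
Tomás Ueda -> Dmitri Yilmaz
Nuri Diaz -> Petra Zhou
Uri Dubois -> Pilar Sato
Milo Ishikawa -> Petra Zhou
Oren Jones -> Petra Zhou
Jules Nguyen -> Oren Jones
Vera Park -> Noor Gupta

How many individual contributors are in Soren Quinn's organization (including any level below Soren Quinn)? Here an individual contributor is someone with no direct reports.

The people in Soren Quinn's organization with no one reporting to them are Uchenna Singh, Sofia Mori. That is 2.

2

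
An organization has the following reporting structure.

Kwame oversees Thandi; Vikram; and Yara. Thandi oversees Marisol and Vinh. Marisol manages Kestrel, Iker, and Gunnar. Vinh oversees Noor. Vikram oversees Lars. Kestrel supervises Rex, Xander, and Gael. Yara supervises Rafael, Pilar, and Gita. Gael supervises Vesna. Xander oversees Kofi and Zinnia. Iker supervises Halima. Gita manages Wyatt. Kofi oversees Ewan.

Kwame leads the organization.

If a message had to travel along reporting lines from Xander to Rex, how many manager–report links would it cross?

Xander is 1 level below Kestrel, and Rex is 1 level below Kestrel (their lowest common manager). The shortest path runs up from Xander to Kestrel and back down to Rex: 1 + 1 = 2 links.

2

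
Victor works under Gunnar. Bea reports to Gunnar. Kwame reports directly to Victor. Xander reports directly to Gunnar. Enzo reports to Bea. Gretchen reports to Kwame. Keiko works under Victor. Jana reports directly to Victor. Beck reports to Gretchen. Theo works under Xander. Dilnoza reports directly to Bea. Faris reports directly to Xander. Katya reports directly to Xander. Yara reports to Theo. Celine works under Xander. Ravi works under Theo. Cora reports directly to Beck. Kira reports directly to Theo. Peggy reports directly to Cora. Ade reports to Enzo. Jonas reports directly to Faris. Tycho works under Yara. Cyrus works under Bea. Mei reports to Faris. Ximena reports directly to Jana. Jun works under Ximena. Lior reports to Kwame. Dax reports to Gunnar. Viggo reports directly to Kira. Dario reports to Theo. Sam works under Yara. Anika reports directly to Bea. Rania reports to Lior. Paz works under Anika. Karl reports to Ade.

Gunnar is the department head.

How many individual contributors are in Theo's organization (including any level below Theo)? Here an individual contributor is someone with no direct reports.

The people in Theo's organization with no one reporting to them are Dario, Viggo, Ravi, Sam, Tycho. That is 5.

5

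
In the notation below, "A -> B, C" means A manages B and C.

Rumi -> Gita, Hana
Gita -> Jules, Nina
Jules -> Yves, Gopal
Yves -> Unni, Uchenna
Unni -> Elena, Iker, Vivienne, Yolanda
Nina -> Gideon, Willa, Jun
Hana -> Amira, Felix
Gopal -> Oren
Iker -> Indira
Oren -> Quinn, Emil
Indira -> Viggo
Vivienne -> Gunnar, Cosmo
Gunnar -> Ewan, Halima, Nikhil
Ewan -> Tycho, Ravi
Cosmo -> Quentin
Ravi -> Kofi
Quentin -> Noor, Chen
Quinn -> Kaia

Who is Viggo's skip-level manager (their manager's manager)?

Iker

Viggo reports to Indira, and Indira reports to Iker. So Viggo's skip-level manager is Iker.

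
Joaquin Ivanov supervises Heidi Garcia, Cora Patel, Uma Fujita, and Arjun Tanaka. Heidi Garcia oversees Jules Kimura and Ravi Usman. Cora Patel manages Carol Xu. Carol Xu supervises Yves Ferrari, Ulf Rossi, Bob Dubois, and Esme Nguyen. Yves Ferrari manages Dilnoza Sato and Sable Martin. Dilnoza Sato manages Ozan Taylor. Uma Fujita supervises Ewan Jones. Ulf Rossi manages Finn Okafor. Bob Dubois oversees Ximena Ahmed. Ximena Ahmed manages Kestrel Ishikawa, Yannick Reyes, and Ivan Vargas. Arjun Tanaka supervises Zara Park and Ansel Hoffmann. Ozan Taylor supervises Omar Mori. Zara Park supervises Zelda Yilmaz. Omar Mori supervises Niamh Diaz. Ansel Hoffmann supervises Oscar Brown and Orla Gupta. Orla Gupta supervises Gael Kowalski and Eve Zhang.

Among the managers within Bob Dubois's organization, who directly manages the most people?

Direct-report counts within Bob Dubois's organization: Bob Dubois has 1; Ximena Ahmed has 3. The largest is 3, held by Ximena Ahmed.

Ximena Ahmed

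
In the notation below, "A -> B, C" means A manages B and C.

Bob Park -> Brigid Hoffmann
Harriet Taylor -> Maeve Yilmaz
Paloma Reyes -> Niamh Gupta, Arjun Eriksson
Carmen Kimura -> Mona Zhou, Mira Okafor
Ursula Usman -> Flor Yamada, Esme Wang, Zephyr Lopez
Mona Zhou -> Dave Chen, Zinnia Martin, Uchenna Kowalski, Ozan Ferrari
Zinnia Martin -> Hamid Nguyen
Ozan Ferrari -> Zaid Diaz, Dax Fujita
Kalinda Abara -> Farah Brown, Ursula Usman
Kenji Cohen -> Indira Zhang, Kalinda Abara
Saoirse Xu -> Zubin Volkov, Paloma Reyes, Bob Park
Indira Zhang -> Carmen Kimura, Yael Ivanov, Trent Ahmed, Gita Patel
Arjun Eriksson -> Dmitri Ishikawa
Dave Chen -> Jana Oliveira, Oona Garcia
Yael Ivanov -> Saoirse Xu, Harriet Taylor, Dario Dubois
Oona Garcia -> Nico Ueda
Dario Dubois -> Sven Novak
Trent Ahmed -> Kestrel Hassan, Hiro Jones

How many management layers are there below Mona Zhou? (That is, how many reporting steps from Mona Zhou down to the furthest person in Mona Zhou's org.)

3

The longest chain under Mona Zhou runs Mona Zhou → Dave Chen → Oona Garcia → Nico Ueda, which is 3 levels below Mona Zhou.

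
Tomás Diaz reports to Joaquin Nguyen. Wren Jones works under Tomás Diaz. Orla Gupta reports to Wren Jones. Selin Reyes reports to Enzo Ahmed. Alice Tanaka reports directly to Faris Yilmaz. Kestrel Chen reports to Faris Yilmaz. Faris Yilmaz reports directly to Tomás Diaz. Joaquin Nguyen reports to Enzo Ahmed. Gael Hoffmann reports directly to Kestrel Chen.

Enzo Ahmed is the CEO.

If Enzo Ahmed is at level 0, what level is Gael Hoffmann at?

Chain from Gael Hoffmann up to Enzo Ahmed: Gael Hoffmann → Kestrel Chen → Faris Yilmaz → Tomás Diaz → Joaquin Nguyen → Enzo Ahmed. That is 5 steps up, so Gael Hoffmann is 5 levels below Enzo Ahmed.

5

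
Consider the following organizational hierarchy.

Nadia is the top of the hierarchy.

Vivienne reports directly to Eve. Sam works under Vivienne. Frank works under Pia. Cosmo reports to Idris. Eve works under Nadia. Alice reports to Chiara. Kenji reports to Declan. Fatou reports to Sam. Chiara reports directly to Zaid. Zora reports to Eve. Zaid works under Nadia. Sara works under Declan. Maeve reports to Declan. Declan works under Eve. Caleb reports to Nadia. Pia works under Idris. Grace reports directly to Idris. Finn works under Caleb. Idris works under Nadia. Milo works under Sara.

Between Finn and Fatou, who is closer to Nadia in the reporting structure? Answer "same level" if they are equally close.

Finn is 2 levels below Nadia; Fatou is 4. Finn is higher.

Finn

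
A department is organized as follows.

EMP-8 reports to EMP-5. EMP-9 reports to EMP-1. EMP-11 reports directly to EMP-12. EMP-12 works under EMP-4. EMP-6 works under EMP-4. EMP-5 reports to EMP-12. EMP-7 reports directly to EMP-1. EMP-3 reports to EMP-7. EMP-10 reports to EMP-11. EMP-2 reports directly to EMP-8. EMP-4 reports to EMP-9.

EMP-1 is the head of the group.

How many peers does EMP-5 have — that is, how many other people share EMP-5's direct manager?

1

EMP-5 reports to EMP-12. EMP-12's other direct reports are EMP-11 — 1 peer.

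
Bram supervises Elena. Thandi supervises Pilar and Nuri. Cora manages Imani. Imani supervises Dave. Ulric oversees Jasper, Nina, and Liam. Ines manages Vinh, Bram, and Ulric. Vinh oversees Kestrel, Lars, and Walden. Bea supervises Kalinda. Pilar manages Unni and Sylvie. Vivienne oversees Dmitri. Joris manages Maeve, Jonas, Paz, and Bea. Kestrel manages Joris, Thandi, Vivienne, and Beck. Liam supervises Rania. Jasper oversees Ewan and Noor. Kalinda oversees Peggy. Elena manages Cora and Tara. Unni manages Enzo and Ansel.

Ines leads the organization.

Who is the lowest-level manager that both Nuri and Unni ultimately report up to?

Thandi

Nuri's chain of managers is Thandi, Kestrel, Vinh, Ines. Unni's chain of managers is Pilar, Thandi, Kestrel, Vinh, Ines. The first manager that appears in both chains is Thandi.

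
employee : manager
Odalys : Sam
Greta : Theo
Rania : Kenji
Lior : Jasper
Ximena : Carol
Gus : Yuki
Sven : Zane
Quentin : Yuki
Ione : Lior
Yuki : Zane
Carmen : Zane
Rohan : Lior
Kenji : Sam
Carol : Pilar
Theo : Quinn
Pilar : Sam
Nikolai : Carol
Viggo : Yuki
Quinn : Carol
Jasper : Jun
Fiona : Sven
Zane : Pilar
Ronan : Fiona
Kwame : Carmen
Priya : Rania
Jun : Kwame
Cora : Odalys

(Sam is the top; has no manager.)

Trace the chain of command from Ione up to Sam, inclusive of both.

Ione -> Lior -> Jasper -> Jun -> Kwame -> Carmen -> Zane -> Pilar -> Sam

Ione reports to Lior. Lior reports to Jasper. Jasper reports to Jun. Jun reports to Kwame. Kwame reports to Carmen. Carmen reports to Zane. Zane reports to Pilar. Pilar reports to Sam. Sam is at the top.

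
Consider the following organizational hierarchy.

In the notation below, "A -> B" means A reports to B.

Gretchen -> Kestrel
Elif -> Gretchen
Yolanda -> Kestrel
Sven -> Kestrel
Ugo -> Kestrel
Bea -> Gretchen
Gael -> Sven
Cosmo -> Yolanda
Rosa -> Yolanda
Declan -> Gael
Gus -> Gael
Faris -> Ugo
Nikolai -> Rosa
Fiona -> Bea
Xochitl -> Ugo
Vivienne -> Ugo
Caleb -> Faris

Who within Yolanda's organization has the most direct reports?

Direct-report counts within Yolanda's organization: Yolanda has 2; Rosa has 1. The largest is 2, held by Yolanda.

Yolanda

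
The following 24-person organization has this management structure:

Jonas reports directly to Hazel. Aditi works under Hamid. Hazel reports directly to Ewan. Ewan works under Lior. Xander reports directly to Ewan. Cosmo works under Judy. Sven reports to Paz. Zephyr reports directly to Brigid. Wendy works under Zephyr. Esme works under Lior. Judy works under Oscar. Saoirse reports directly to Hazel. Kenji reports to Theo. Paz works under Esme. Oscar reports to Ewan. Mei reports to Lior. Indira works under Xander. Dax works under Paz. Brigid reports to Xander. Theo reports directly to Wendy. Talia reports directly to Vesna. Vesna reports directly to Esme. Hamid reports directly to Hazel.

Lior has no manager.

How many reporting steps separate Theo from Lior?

6

Chain from Theo up to Lior: Theo → Wendy → Zephyr → Brigid → Xander → Ewan → Lior. That is 6 steps up, so Theo is 6 levels below Lior.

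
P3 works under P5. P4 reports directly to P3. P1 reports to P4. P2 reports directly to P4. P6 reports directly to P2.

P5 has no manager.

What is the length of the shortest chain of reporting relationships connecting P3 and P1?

2

P1 is in P3's organization: the chain from P1 up to P3 is P1 → P4 → P3, which is 2 links.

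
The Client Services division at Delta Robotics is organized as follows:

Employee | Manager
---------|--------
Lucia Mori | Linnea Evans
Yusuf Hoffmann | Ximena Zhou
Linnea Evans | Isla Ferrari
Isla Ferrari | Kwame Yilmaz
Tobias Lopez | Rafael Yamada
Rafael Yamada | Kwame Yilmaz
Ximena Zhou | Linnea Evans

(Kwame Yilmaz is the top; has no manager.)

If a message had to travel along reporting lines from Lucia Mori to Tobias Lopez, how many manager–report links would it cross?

Lucia Mori is 3 levels below Kwame Yilmaz, and Tobias Lopez is 2 levels below Kwame Yilmaz (their lowest common manager). The shortest path runs up from Lucia Mori to Kwame Yilmaz and back down to Tobias Lopez: 3 + 2 = 5 links.

5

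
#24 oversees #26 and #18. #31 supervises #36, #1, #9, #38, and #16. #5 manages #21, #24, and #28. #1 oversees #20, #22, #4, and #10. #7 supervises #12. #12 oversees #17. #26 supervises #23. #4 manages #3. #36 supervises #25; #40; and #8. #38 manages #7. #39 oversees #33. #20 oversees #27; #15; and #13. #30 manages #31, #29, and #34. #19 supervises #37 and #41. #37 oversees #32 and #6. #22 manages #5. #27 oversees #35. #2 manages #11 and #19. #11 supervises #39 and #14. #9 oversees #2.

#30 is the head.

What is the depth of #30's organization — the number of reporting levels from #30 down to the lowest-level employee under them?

7

The longest chain under #30 runs #30 → #31 → #1 → #22 → #5 → #24 → #26 → #23, which is 7 levels below #30.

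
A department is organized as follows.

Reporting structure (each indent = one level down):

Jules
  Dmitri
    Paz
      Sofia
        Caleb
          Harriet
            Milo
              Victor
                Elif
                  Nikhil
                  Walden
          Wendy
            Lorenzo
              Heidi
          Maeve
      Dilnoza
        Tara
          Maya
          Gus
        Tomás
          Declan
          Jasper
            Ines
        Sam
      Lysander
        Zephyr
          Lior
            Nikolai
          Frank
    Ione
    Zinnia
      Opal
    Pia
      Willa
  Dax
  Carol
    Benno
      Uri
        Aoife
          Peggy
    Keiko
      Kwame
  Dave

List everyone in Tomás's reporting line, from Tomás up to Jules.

Tomás reports to Dilnoza. Dilnoza reports to Paz. Paz reports to Dmitri. Dmitri reports to Jules. Jules is at the top.

Tomás -> Dilnoza -> Paz -> Dmitri -> Jules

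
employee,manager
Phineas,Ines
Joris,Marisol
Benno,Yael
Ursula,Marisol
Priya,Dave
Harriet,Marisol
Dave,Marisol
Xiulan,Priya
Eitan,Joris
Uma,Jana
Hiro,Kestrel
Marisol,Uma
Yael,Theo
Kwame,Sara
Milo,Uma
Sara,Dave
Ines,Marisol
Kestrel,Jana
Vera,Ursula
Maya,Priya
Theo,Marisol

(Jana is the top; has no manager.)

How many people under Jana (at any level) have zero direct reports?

10

The people in Jana's organization with no one reporting to them are Hiro, Milo, Eitan, Benno, Phineas, Harriet, Vera, Kwame, Maya, Xiulan. That is 10.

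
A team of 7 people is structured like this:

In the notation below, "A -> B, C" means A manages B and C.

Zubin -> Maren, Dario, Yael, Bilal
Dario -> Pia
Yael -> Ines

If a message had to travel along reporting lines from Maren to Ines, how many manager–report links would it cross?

3

Maren is 1 level below Zubin, and Ines is 2 levels below Zubin (their lowest common manager). The shortest path runs up from Maren to Zubin and back down to Ines: 1 + 2 = 3 links.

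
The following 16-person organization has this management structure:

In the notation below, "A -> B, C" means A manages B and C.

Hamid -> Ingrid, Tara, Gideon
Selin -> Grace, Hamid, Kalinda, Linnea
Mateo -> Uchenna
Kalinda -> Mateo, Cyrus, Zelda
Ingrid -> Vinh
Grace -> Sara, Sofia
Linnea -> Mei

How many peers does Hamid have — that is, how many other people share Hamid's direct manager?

Hamid reports to Selin. Selin's other direct reports are Grace, Kalinda, Linnea — 3 peers.

3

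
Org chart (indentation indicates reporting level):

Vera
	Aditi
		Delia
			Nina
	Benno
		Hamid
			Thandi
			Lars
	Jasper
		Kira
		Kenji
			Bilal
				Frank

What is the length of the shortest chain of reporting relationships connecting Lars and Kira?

5

Lars is 3 levels below Vera, and Kira is 2 levels below Vera (their lowest common manager). The shortest path runs up from Lars to Vera and back down to Kira: 3 + 2 = 5 links.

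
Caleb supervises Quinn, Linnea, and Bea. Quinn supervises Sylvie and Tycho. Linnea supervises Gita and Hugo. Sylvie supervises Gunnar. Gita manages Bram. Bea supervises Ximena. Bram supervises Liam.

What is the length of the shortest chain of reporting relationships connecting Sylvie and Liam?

6

Sylvie is 2 levels below Caleb, and Liam is 4 levels below Caleb (their lowest common manager). The shortest path runs up from Sylvie to Caleb and back down to Liam: 2 + 4 = 6 links.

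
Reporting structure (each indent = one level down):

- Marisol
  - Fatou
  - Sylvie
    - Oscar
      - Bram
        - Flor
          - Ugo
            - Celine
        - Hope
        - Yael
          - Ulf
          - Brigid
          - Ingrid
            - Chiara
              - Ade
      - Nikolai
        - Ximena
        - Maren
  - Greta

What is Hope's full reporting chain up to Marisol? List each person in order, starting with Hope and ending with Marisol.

Hope reports to Bram. Bram reports to Oscar. Oscar reports to Sylvie. Sylvie reports to Marisol. Marisol is at the top.

Hope -> Bram -> Oscar -> Sylvie -> Marisol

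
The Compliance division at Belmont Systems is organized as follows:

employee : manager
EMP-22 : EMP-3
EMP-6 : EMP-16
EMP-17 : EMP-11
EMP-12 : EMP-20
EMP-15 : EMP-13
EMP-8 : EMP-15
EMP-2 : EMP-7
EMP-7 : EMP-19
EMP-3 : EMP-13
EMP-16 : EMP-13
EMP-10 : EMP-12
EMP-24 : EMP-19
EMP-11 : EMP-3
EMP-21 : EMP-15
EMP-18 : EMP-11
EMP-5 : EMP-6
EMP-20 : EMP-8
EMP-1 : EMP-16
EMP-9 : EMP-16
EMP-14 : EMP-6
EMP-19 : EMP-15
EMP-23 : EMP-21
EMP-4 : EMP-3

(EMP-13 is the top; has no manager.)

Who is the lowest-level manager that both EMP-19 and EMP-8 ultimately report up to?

EMP-19's chain of managers is EMP-15, EMP-13. EMP-8's chain of managers is EMP-15, EMP-13. The first manager that appears in both chains is EMP-15.

EMP-15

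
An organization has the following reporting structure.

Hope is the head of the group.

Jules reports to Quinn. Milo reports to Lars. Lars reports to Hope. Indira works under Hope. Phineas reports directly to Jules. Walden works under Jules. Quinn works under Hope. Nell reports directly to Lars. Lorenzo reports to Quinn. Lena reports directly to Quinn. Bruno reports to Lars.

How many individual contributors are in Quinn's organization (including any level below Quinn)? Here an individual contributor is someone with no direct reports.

4

The people in Quinn's organization with no one reporting to them are Lena, Lorenzo, Phineas, Walden. That is 4.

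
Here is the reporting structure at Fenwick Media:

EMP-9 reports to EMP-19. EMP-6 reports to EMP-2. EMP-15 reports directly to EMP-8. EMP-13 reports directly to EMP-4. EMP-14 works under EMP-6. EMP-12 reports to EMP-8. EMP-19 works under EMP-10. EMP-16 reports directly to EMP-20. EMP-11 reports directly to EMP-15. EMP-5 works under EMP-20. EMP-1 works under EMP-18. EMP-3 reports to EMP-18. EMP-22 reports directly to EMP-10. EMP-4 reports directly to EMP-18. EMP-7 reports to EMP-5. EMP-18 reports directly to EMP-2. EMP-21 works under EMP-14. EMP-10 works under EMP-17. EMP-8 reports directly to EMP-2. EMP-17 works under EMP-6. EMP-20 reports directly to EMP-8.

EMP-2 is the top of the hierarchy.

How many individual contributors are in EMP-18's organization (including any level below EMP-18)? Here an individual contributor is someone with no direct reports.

3

The people in EMP-18's organization with no one reporting to them are EMP-3, EMP-13, EMP-1. That is 3.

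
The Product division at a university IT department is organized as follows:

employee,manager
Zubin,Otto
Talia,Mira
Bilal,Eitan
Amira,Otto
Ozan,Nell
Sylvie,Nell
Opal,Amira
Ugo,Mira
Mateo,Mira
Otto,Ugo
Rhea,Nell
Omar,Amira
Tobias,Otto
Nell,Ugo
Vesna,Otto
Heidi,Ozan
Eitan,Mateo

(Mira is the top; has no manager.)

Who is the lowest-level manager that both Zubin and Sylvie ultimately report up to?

Ugo

Zubin's chain of managers is Otto, Ugo, Mira. Sylvie's chain of managers is Nell, Ugo, Mira. The first manager that appears in both chains is Ugo.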